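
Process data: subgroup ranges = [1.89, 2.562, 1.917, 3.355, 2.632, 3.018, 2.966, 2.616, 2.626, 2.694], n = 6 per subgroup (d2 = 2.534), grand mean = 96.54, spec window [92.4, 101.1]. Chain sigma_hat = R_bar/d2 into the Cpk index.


R_bar = (1.89 + 2.562 + 1.917 + 3.355 + 2.632 + 3.018 + 2.966 + 2.616 + 2.626 + 2.694) / 10 = 2.6276
sigma = R_bar / d2 = 2.6276 / 2.534 = 1.0369376
Cp = (USL - LSL)/(6*sigma) = (101.1 - 92.4)/(6*1.0369376) = 1.3983
Cpu = (101.1 - 96.54)/(3*1.0369376) = 1.4659
Cpl = (96.54 - 92.4)/(3*1.0369376) = 1.3308
Cpk = min(Cpu, Cpl) = 1.3308

1.3308


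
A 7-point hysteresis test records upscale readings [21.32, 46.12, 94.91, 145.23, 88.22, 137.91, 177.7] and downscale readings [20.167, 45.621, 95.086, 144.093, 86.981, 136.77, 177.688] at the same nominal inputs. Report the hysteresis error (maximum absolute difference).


|21.32 - 20.167| = 1.1530
|46.12 - 45.621| = 0.4990
|94.91 - 95.086| = 0.1760
|145.23 - 144.093| = 1.1370
|88.22 - 86.981| = 1.2390
|137.91 - 136.77| = 1.1400
|177.7 - 177.688| = 0.0120
hysteresis = max(diffs) = 1.2390

1.2390


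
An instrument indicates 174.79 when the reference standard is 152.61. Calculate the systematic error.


Systematic error = measured - true
= 174.79 - 152.61
= 22.1800

22.1800


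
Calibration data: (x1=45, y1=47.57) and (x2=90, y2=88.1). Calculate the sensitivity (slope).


slope = (y2 - y1) / (x2 - x1)
= (88.1 - 47.57) / (90 - 45)
= 40.5300 / 45
= 0.9007

0.9007


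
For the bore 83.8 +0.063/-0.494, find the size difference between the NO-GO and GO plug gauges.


GO = nominal - lower_tol (smallest hole = maximum material condition)
GO = 83.8 - 0.494 = 83.306
NO-GO = nominal + upper_tol (largest hole = least material condition)
NO-GO = 83.8 + 0.063 = 83.863
spread = NO-GO - GO = 83.863 - 83.306 = 0.5570

0.5570


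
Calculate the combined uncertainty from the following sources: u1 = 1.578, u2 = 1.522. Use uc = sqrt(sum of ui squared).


uc = sqrt(1.578^2 + 1.522^2)
uc = sqrt(4.806568)
uc = 2.1924

2.1924


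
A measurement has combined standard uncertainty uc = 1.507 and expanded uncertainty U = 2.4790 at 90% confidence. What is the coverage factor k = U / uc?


k = U / uc
k = 2.4790 / 1.507
k = 1.645

1.645


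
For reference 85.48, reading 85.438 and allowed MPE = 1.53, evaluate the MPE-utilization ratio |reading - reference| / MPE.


e = indication - reference = 85.438 - 85.48 = -0.0420
|e| = 0.0420
ratio = |e| / MPE = 0.0420 / 1.53
ratio = 0.0275

0.0275


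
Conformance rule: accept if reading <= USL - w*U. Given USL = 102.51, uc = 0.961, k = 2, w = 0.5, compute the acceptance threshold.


U = k * uc = 2 * 0.961 = 1.922
guard band g = w * U = 0.5 * 1.922 = 0.961
AL = USL - g = 102.51 - 0.961
AL = 101.5490

101.5490


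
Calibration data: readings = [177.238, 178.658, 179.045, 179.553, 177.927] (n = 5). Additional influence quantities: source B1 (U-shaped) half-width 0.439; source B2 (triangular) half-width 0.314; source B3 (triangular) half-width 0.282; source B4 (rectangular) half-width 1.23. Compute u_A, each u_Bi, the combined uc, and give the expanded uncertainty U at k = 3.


mean = (177.238 + 178.658 + 179.045 + 179.553 + 177.927) / 5 = 178.4842
s = sqrt(sum((x - mean)^2)/(n-1)) = 0.91522167
u_A = s / sqrt(n) = 0.91522167 / sqrt(5) = 0.40929957
u_B1 = 0.439 / sqrt(2) = 0.31041988
u_B2 = 0.314 / sqrt(6) = 0.12818996
u_B3 = 0.282 / sqrt(6) = 0.11512602
u_B4 = 1.23 / sqrt(3) = 0.71014083
uc = sqrt(0.40929957^2 + 0.31041988^2 + 0.12818996^2 + 0.11512602^2 + 0.71014083^2) = 0.89323754
U = k * uc = 3 * 0.89323754
U = 2.6797

2.6797


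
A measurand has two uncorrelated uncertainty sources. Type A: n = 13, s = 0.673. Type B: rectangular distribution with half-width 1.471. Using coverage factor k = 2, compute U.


u_A = s / sqrt(n) = 0.673 / sqrt(13) = 0.18665662
u_B = half_width / sqrt(3) = 1.471 / sqrt(3) = 0.84928225
uc = sqrt(u_A^2 + u_B^2) = sqrt(0.18665662^2 + 0.84928225^2) = 0.8695522
U = k * uc = 2 * 0.8695522
U = 1.7391

1.7391


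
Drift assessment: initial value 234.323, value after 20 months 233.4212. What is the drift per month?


rate = (v2 - v1) / months
= (233.4212 - 234.323) / 20
= -0.9018 / 20
= -0.0451

-0.0451


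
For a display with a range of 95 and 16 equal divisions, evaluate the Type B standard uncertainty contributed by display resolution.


resolution = range / divisions
resolution = 95 / 16 = 5.9375
u_res = resolution / (2*sqrt(3))
u_res = 5.9375 / 3.4641016
u_res = 1.7140

1.7140


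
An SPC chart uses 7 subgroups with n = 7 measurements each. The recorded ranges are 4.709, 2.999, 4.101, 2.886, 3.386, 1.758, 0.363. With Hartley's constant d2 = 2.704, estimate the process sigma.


R_bar = (4.709 + 2.999 + 4.101 + 2.886 + 3.386 + 1.758 + 0.363) / 7
R_bar = 20.202 / 7 = 2.886
sigma_hat = R_bar / d2 = 2.886 / 2.704 = 1.0673

1.0673


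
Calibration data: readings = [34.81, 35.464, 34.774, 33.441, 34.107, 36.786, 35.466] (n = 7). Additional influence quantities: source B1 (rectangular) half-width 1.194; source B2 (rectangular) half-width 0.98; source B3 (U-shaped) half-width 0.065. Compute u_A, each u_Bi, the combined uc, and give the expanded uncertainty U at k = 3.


mean = (34.81 + 35.464 + 34.774 + 33.441 + 34.107 + 36.786 + 35.466) / 7 = 34.97828571
s = sqrt(sum((x - mean)^2)/(n-1)) = 1.0750235
u_A = s / sqrt(n) = 1.0750235 / sqrt(7) = 0.40632069
u_B1 = 1.194 / sqrt(3) = 0.68935622
u_B2 = 0.98 / sqrt(3) = 0.56580326
u_B3 = 0.065 / sqrt(2) = 0.045961941
uc = sqrt(0.40632069^2 + 0.68935622^2 + 0.56580326^2 + 0.045961941^2) = 0.98109853
U = k * uc = 3 * 0.98109853
U = 2.9433

2.9433


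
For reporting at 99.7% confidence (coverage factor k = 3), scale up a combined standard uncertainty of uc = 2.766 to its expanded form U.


U = k * uc
U = 3 * 2.766
U = 8.2980

8.2980


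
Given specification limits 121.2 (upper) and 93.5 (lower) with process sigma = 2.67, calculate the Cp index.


Cp = (USL - LSL) / (6 * sigma)
= (121.2 - 93.5) / (6 * 2.67)
= 27.7000 / 16.0200
= 1.7291

1.7291


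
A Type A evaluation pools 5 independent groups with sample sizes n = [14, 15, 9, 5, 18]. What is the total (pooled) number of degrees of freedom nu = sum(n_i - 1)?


nu = sum_i (n_i - 1)
nu = ((14 - 1) + (15 - 1) + (9 - 1) + (5 - 1) + (18 - 1))
nu = 13 + 14 + 8 + 4 + 17
nu = 56

56


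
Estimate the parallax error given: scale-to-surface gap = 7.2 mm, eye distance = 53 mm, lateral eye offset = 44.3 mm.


error = h * offset / d
= 7.2 * 44.3 / 53
= 6.0181

6.0181


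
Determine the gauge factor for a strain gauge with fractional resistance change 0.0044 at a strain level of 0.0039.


GF = (dR/R) / epsilon
= 0.0044 / 0.0039
= 1.1282

1.1282


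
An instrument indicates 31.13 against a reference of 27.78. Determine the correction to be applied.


Correction = standard - reading
= 27.78 - 31.13
= -3.3500

-3.3500


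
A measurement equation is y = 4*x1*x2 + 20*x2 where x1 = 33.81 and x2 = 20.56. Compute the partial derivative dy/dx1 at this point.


y = 4*x1*x2 + 20*x2
dy/dx1 = 4*x2
Evaluate at x2 = 20.56: c1 = 4 * 20.56
c1 = 82.2400

82.2400


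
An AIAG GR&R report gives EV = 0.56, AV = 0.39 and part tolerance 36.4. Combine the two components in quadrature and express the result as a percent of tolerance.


GRR = sqrt(EV^2 + AV^2) = sqrt(0.56^2 + 0.39^2) = 0.68242216
%GRR = GRR / tol * 100 = 0.68242216 / 36.4 * 100
%GRR = 1.8748

1.8748


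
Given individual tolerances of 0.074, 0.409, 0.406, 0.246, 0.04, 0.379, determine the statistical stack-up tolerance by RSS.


RSS = sqrt(0.074^2 + 0.409^2 + 0.406^2 + 0.246^2 + 0.04^2 + 0.379^2)
= sqrt(0.54335)
= 0.7371

0.7371


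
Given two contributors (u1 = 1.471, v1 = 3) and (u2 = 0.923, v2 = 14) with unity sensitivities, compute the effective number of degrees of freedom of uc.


uc = sqrt(u1^2 + u2^2) = sqrt(1.471^2 + 0.923^2) = 1.7365972
v_eff = uc^4 / (u1^4/v1 + u2^4/v2)
= 1.7365972^4 / (1.471^4/3 + 0.923^4/14)
= 9.0948677 / 1.6125776
v_eff = 5.6400

5.6400


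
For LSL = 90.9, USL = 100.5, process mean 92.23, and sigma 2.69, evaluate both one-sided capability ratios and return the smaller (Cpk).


Cpu = (USL - mean) / (3*sigma) = (100.5 - 92.23) / (3*2.69) = 1.0248
Cpl = (mean - LSL) / (3*sigma) = (92.23 - 90.9) / (3*2.69) = 0.1648
Cpk = min(Cpu, Cpl) = 0.1648

0.1648


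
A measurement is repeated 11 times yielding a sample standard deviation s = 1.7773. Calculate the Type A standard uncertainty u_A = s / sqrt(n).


u_A = s / sqrt(n)
u_A = 1.7773 / sqrt(11)
u_A = 1.7773 / 3.3166248
u_A = 0.5359

0.5359


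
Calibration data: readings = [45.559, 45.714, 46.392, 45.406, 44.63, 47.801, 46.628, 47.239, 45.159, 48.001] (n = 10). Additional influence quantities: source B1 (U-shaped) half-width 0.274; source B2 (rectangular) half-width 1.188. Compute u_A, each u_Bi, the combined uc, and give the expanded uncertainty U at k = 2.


mean = (45.559 + 45.714 + 46.392 + 45.406 + 44.63 + 47.801 + 46.628 + 47.239 + 45.159 + 48.001) / 10 = 46.2529
s = sqrt(sum((x - mean)^2)/(n-1)) = 1.1500957
u_A = s / sqrt(n) = 1.1500957 / sqrt(10) = 0.36369219
u_B1 = 0.274 / sqrt(2) = 0.19374726
u_B2 = 1.188 / sqrt(3) = 0.68589212
uc = sqrt(0.36369219^2 + 0.19374726^2 + 0.68589212^2) = 0.80016124
U = k * uc = 2 * 0.80016124
U = 1.6003

1.6003


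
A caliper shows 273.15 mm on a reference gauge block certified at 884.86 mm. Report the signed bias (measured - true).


Systematic error = measured - true
= 273.15 - 884.86
= -611.7100

-611.7100


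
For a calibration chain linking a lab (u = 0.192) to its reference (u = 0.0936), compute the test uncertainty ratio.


TUR = u_lab / u_ref
= 0.192 / 0.0936
= 2.0513

2.0513


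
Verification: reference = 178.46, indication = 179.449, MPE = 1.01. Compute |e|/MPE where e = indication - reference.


e = indication - reference = 179.449 - 178.46 = 0.9890
|e| = 0.9890
ratio = |e| / MPE = 0.9890 / 1.01
ratio = 0.9792

0.9792


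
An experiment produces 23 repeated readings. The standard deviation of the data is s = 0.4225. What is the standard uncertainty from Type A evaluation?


u_A = s / sqrt(n)
u_A = 0.4225 / sqrt(23)
u_A = 0.4225 / 4.7958315
u_A = 0.0881

0.0881


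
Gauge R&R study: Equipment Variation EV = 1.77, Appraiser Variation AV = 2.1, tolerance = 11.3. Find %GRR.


GRR = sqrt(EV^2 + AV^2) = sqrt(1.77^2 + 2.1^2) = 2.7464341
%GRR = GRR / tol * 100 = 2.7464341 / 11.3 * 100
%GRR = 24.3047

24.3047


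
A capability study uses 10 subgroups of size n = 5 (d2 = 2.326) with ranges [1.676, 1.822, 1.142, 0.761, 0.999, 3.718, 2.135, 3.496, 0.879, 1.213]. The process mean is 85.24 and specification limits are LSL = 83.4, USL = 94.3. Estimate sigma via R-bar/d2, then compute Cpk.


R_bar = (1.676 + 1.822 + 1.142 + 0.761 + 0.999 + 3.718 + 2.135 + 3.496 + 0.879 + 1.213) / 10 = 1.7841
sigma = R_bar / d2 = 1.7841 / 2.326 = 0.76702494
Cp = (USL - LSL)/(6*sigma) = (94.3 - 83.4)/(6*0.76702494) = 2.3685
Cpu = (94.3 - 85.24)/(3*0.76702494) = 3.9373
Cpl = (85.24 - 83.4)/(3*0.76702494) = 0.7996
Cpk = min(Cpu, Cpl) = 0.7996

0.7996


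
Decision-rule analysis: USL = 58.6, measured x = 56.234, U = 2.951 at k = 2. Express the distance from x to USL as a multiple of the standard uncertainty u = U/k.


u = U / k = 2.951 / 2 = 1.4755
margin = |USL - x| = |58.6 - 56.234| = 2.366
z = margin / u = 2.366 / 1.4755
z = 1.6035

1.6035


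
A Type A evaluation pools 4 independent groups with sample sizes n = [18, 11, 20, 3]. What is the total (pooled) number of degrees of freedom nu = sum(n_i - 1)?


nu = sum_i (n_i - 1)
nu = ((18 - 1) + (11 - 1) + (20 - 1) + (3 - 1))
nu = 17 + 10 + 19 + 2
nu = 48

48


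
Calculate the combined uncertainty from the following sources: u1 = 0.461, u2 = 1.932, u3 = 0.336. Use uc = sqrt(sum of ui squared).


uc = sqrt(0.461^2 + 1.932^2 + 0.336^2)
uc = sqrt(4.058041)
uc = 2.0145

2.0145


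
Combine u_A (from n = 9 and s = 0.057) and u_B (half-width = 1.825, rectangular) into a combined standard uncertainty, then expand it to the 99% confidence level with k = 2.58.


u_A = s / sqrt(n) = 0.057 / sqrt(9) = 0.019
u_B = half_width / sqrt(3) = 1.825 / sqrt(3) = 1.0536642
uc = sqrt(u_A^2 + u_B^2) = sqrt(0.019^2 + 1.0536642^2) = 1.0538355
U = k * uc = 2.58 * 1.0538355
U = 2.7189

2.7189


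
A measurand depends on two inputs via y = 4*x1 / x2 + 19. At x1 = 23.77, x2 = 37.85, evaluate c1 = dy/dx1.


y = 4*x1 / x2 + 19
dy/dx1 = 4/x2
Evaluate at x2 = 37.85: c1 = 4 / 37.85
c1 = 0.1057

0.1057


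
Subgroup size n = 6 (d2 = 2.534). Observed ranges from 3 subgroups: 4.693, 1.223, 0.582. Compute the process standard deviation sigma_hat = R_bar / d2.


R_bar = (4.693 + 1.223 + 0.582) / 3
R_bar = 6.498 / 3 = 2.166
sigma_hat = R_bar / d2 = 2.166 / 2.534 = 0.8548

0.8548


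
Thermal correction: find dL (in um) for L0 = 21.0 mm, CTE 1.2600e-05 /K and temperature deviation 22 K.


dL = L * alpha * dT
= 21.0 * 1.2600e-05 * 22
= 0.0058212 mm
dL_um = 0.0058212 * 1000 = 5.8212 um

5.8212


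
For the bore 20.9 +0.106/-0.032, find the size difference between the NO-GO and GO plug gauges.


GO = nominal - lower_tol (smallest hole = maximum material condition)
GO = 20.9 - 0.032 = 20.868
NO-GO = nominal + upper_tol (largest hole = least material condition)
NO-GO = 20.9 + 0.106 = 21.006
spread = NO-GO - GO = 21.006 - 20.868 = 0.1380

0.1380


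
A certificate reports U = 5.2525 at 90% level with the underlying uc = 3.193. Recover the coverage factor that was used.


k = U / uc
k = 5.2525 / 3.193
k = 1.645

1.645


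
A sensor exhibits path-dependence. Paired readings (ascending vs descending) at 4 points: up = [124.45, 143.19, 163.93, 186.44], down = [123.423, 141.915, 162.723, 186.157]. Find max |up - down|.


|124.45 - 123.423| = 1.0270
|143.19 - 141.915| = 1.2750
|163.93 - 162.723| = 1.2070
|186.44 - 186.157| = 0.2830
hysteresis = max(diffs) = 1.2750

1.2750


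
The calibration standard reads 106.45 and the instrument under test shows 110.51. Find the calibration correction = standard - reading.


Correction = standard - reading
= 106.45 - 110.51
= -4.0600

-4.0600


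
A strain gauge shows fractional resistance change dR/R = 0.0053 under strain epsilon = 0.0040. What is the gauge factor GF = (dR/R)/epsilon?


GF = (dR/R) / epsilon
= 0.0053 / 0.0040
= 1.3250

1.3250


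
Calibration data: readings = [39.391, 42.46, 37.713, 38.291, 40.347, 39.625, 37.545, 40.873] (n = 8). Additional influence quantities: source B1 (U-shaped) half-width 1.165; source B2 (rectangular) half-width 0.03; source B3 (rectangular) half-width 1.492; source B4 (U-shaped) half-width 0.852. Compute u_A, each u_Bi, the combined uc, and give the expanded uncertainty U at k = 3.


mean = (39.391 + 42.46 + 37.713 + 38.291 + 40.347 + 39.625 + 37.545 + 40.873) / 8 = 39.530625
s = sqrt(sum((x - mean)^2)/(n-1)) = 1.6844336
u_A = s / sqrt(n) = 1.6844336 / sqrt(8) = 0.59553721
u_B1 = 1.165 / sqrt(2) = 0.8237794
u_B2 = 0.03 / sqrt(3) = 0.017320508
u_B3 = 1.492 / sqrt(3) = 0.8614066
u_B4 = 0.852 / sqrt(2) = 0.60245498
uc = sqrt(0.59553721^2 + 0.8237794^2 + 0.017320508^2 + 0.8614066^2 + 0.60245498^2) = 1.4623783
U = k * uc = 3 * 1.4623783
U = 4.3871

4.3871


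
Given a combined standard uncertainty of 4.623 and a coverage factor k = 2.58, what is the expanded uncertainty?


U = k * uc
U = 2.58 * 4.623
U = 11.9273

11.9273


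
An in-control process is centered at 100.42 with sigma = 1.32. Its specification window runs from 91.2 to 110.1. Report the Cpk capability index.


Cpu = (USL - mean) / (3*sigma) = (110.1 - 100.42) / (3*1.32) = 2.4444
Cpl = (mean - LSL) / (3*sigma) = (100.42 - 91.2) / (3*1.32) = 2.3283
Cpk = min(Cpu, Cpl) = 2.3283

2.3283


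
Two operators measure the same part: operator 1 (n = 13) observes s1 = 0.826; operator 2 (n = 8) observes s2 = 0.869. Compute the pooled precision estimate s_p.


s_p = sqrt(((n1-1)*s1^2 + (n2-1)*s2^2) / (n1+n2-2))
numerator = (13-1)*0.826^2 + (8-1)*0.869^2 = 8.187312 + 5.286127 = 13.473439
denominator = 13 + 8 - 2 = 19
s_p^2 = 13.473439 / 19 = 0.70912837
s_p = sqrt(0.70912837) = 0.8421

0.8421


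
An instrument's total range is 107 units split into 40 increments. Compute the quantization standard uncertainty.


resolution = range / divisions
resolution = 107 / 40 = 2.675
u_res = resolution / (2*sqrt(3))
u_res = 2.675 / 3.4641016
u_res = 0.7722

0.7722


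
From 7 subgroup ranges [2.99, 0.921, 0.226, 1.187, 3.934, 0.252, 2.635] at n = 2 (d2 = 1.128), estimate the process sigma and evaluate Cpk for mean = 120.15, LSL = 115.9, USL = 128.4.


R_bar = (2.99 + 0.921 + 0.226 + 1.187 + 3.934 + 0.252 + 2.635) / 7 = 1.735
sigma = R_bar / d2 = 1.735 / 1.128 = 1.5381206
Cp = (USL - LSL)/(6*sigma) = (128.4 - 115.9)/(6*1.5381206) = 1.3545
Cpu = (128.4 - 120.15)/(3*1.5381206) = 1.7879
Cpl = (120.15 - 115.9)/(3*1.5381206) = 0.9210
Cpk = min(Cpu, Cpl) = 0.9210

0.9210


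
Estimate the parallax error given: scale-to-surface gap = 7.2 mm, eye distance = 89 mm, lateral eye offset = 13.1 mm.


error = h * offset / d
= 7.2 * 13.1 / 89
= 1.0598

1.0598


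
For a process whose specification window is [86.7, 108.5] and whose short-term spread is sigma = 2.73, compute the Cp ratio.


Cp = (USL - LSL) / (6 * sigma)
= (108.5 - 86.7) / (6 * 2.73)
= 21.8000 / 16.3800
= 1.3309

1.3309


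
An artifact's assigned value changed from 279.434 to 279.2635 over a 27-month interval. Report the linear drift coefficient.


rate = (v2 - v1) / months
= (279.2635 - 279.434) / 27
= -0.1705 / 27
= -0.0063

-0.0063


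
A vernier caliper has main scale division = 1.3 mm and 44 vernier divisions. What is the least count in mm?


LC = MSD / n_div
= 1.3 / 44
= 0.0295

0.0295


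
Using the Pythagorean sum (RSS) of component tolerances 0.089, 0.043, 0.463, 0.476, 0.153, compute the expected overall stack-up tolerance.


RSS = sqrt(0.089^2 + 0.043^2 + 0.463^2 + 0.476^2 + 0.153^2)
= sqrt(0.474124)
= 0.6886

0.6886


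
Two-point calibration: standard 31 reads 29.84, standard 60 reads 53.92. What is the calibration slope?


slope = (y2 - y1) / (x2 - x1)
= (53.92 - 29.84) / (60 - 31)
= 24.0800 / 29
= 0.8303

0.8303


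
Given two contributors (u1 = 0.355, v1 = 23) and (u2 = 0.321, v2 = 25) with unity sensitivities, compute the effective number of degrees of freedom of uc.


uc = sqrt(u1^2 + u2^2) = sqrt(0.355^2 + 0.321^2) = 0.4786084
v_eff = uc^4 / (u1^4/v1 + u2^4/v2)
= 0.4786084^4 / (0.355^4/23 + 0.321^4/25)
= 0.052471233 / 0.0011152327
v_eff = 47.0496

47.0496


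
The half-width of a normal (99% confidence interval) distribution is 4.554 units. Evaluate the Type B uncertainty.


u_B = half_width / 2.576
u_B = 4.554 / 2.576
u_B = 1.7679

1.7679


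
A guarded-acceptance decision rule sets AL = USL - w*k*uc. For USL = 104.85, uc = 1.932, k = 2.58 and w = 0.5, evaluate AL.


U = k * uc = 2.58 * 1.932 = 4.98456
guard band g = w * U = 0.5 * 4.98456 = 2.49228
AL = USL - g = 104.85 - 2.49228
AL = 102.3577

102.3577


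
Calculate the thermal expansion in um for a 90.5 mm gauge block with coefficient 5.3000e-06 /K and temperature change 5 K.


dL = L * alpha * dT
= 90.5 * 5.3000e-06 * 5
= 0.0023982 mm
dL_um = 0.0023982 * 1000 = 2.3982 um

2.3982


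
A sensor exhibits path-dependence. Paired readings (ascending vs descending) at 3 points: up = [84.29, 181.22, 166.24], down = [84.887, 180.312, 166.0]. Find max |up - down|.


|84.29 - 84.887| = 0.5970
|181.22 - 180.312| = 0.9080
|166.24 - 166.0| = 0.2400
hysteresis = max(diffs) = 0.9080

0.9080


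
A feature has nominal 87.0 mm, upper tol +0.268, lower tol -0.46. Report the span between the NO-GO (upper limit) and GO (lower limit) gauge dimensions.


GO = nominal - lower_tol (smallest hole = maximum material condition)
GO = 87.0 - 0.46 = 86.54
NO-GO = nominal + upper_tol (largest hole = least material condition)
NO-GO = 87.0 + 0.268 = 87.268
spread = NO-GO - GO = 87.268 - 86.54 = 0.7280

0.7280


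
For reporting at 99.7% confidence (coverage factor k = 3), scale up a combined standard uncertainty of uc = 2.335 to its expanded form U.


U = k * uc
U = 3 * 2.335
U = 7.0050

7.0050


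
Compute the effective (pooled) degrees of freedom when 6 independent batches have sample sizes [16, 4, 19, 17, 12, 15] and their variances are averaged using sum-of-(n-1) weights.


nu = sum_i (n_i - 1)
nu = ((16 - 1) + (4 - 1) + (19 - 1) + (17 - 1) + (12 - 1) + (15 - 1))
nu = 15 + 3 + 18 + 16 + 11 + 14
nu = 77

77


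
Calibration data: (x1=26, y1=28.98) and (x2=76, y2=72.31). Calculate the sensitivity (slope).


slope = (y2 - y1) / (x2 - x1)
= (72.31 - 28.98) / (76 - 26)
= 43.3300 / 50
= 0.8666

0.8666


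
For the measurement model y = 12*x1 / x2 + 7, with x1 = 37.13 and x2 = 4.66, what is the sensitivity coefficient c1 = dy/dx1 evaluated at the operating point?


y = 12*x1 / x2 + 7
dy/dx1 = 12/x2
Evaluate at x2 = 4.66: c1 = 12 / 4.66
c1 = 2.5751

2.5751


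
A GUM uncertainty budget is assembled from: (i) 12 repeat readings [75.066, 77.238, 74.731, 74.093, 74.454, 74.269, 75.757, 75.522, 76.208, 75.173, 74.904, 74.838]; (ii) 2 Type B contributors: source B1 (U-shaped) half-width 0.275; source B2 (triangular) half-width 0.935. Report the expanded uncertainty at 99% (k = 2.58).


mean = (75.066 + 77.238 + 74.731 + 74.093 + 74.454 + 74.269 + 75.757 + 75.522 + 76.208 + 75.173 + 74.904 + 74.838) / 12 = 75.18775
s = sqrt(sum((x - mean)^2)/(n-1)) = 0.88870039
u_A = s / sqrt(n) = 0.88870039 / sqrt(12) = 0.2565457
u_B1 = 0.275 / sqrt(2) = 0.19445436
u_B2 = 0.935 / sqrt(6) = 0.38171215
uc = sqrt(0.2565457^2 + 0.19445436^2 + 0.38171215^2) = 0.49933191
U = k * uc = 2.58 * 0.49933191
U = 1.2883

1.2883


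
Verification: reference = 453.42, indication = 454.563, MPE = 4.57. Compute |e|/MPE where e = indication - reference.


e = indication - reference = 454.563 - 453.42 = 1.1430
|e| = 1.1430
ratio = |e| / MPE = 1.1430 / 4.57
ratio = 0.2501

0.2501


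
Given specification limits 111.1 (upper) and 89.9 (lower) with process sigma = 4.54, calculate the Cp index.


Cp = (USL - LSL) / (6 * sigma)
= (111.1 - 89.9) / (6 * 4.54)
= 21.2000 / 27.2400
= 0.7783

0.7783


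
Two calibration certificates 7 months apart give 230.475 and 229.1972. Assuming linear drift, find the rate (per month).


rate = (v2 - v1) / months
= (229.1972 - 230.475) / 7
= -1.2778 / 7
= -0.1825

-0.1825


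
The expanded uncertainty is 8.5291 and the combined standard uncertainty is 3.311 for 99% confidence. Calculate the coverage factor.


k = U / uc
k = 8.5291 / 3.311
k = 2.576

2.576


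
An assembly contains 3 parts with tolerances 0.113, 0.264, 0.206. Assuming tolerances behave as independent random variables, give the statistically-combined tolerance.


RSS = sqrt(0.113^2 + 0.264^2 + 0.206^2)
= sqrt(0.124901)
= 0.3534

0.3534


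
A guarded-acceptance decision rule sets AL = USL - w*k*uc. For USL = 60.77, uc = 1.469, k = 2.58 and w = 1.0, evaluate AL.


U = k * uc = 2.58 * 1.469 = 3.79002
guard band g = w * U = 1.0 * 3.79002 = 3.79002
AL = USL - g = 60.77 - 3.79002
AL = 56.9800

56.9800


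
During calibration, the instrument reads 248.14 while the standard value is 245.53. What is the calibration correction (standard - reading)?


Correction = standard - reading
= 245.53 - 248.14
= -2.6100

-2.6100


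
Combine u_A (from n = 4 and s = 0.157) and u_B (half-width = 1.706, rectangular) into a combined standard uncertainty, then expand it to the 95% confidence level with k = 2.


u_A = s / sqrt(n) = 0.157 / sqrt(4) = 0.0785
u_B = half_width / sqrt(3) = 1.706 / sqrt(3) = 0.98495956
uc = sqrt(u_A^2 + u_B^2) = sqrt(0.0785^2 + 0.98495956^2) = 0.98808278
U = k * uc = 2 * 0.98808278
U = 1.9762

1.9762


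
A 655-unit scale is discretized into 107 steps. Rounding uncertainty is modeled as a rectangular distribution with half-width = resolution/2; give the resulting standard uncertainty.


resolution = range / divisions
resolution = 655 / 107 = 6.1214953
u_res = resolution / (2*sqrt(3))
u_res = 6.1214953 / 3.4641016
u_res = 1.7671

1.7671


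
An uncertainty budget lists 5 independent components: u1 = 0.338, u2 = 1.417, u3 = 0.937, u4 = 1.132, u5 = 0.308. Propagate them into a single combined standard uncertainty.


uc = sqrt(0.338^2 + 1.417^2 + 0.937^2 + 1.132^2 + 0.308^2)
uc = sqrt(4.37639)
uc = 2.0920

2.0920


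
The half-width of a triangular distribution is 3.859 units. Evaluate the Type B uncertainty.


u_B = half_width / sqrt(6)
u_B = 3.859 / 2.4494897
u_B = 1.5754

1.5754


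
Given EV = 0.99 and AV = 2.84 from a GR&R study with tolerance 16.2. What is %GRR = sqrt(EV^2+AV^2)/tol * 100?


GRR = sqrt(EV^2 + AV^2) = sqrt(0.99^2 + 2.84^2) = 3.007607
%GRR = GRR / tol * 100 = 3.007607 / 16.2 * 100
%GRR = 18.5655

18.5655


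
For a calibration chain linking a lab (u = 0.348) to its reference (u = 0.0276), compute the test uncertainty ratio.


TUR = u_lab / u_ref
= 0.348 / 0.0276
= 12.6087

12.6087


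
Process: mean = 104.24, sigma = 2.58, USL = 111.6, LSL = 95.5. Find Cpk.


Cpu = (USL - mean) / (3*sigma) = (111.6 - 104.24) / (3*2.58) = 0.9509
Cpl = (mean - LSL) / (3*sigma) = (104.24 - 95.5) / (3*2.58) = 1.1292
Cpk = min(Cpu, Cpl) = 0.9509

0.9509


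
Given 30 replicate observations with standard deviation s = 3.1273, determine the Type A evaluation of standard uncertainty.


u_A = s / sqrt(n)
u_A = 3.1273 / sqrt(30)
u_A = 3.1273 / 5.4772256
u_A = 0.5710

0.5710


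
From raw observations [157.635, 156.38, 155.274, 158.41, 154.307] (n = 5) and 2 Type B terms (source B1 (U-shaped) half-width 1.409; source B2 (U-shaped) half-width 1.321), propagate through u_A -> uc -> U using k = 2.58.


mean = (157.635 + 156.38 + 155.274 + 158.41 + 154.307) / 5 = 156.4012
s = sqrt(sum((x - mean)^2)/(n-1)) = 1.6743837
u_A = s / sqrt(n) = 1.6743837 / sqrt(5) = 0.74880715
u_B1 = 1.409 / sqrt(2) = 0.99631345
u_B2 = 1.321 / sqrt(2) = 0.93408806
uc = sqrt(0.74880715^2 + 0.99631345^2 + 0.93408806^2) = 1.5575215
U = k * uc = 2.58 * 1.5575215
U = 4.0184

4.0184


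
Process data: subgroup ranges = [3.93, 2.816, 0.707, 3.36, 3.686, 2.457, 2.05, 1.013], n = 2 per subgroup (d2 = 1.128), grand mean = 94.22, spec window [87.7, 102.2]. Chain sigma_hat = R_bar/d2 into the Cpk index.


R_bar = (3.93 + 2.816 + 0.707 + 3.36 + 3.686 + 2.457 + 2.05 + 1.013) / 8 = 2.502375
sigma = R_bar / d2 = 2.502375 / 1.128 = 2.2184176
Cp = (USL - LSL)/(6*sigma) = (102.2 - 87.7)/(6*2.2184176) = 1.0894
Cpu = (102.2 - 94.22)/(3*2.2184176) = 1.1991
Cpl = (94.22 - 87.7)/(3*2.2184176) = 0.9797
Cpk = min(Cpu, Cpl) = 0.9797

0.9797


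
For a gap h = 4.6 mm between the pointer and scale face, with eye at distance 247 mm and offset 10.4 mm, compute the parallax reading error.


error = h * offset / d
= 4.6 * 10.4 / 247
= 0.1937

0.1937


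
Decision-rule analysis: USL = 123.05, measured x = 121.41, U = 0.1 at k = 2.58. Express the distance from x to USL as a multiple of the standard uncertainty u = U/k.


u = U / k = 0.1 / 2.58 = 0.03875969
margin = |USL - x| = |123.05 - 121.41| = 1.64
z = margin / u = 1.64 / 0.03875969
z = 42.3120

42.3120


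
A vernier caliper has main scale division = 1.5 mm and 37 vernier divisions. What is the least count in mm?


LC = MSD / n_div
= 1.5 / 37
= 0.0405

0.0405


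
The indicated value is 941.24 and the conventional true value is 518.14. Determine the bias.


Systematic error = measured - true
= 941.24 - 518.14
= 423.1000

423.1000


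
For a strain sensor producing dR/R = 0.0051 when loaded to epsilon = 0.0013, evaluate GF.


GF = (dR/R) / epsilon
= 0.0051 / 0.0013
= 3.9231

3.9231


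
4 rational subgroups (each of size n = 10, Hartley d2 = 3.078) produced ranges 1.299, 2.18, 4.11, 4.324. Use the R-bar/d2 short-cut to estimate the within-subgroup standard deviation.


R_bar = (1.299 + 2.18 + 4.11 + 4.324) / 4
R_bar = 11.913 / 4 = 2.97825
sigma_hat = R_bar / d2 = 2.97825 / 3.078 = 0.9676

0.9676


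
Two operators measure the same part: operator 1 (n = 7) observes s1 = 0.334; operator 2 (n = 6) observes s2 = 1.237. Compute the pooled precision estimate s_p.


s_p = sqrt(((n1-1)*s1^2 + (n2-1)*s2^2) / (n1+n2-2))
numerator = (7-1)*0.334^2 + (6-1)*1.237^2 = 0.669336 + 7.650845 = 8.320181
denominator = 7 + 6 - 2 = 11
s_p^2 = 8.320181 / 11 = 0.75638009
s_p = sqrt(0.75638009) = 0.8697

0.8697


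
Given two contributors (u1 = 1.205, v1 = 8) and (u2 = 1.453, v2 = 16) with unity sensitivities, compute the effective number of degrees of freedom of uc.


uc = sqrt(u1^2 + u2^2) = sqrt(1.205^2 + 1.453^2) = 1.887653
v_eff = uc^4 / (u1^4/v1 + u2^4/v2)
= 1.887653^4 / (1.205^4/8 + 1.453^4/16)
= 12.696635 / 0.54212229
v_eff = 23.4202

23.4202


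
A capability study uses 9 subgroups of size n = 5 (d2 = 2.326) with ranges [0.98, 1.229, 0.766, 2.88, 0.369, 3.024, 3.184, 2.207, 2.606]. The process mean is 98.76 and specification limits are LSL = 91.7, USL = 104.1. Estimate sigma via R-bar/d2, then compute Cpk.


R_bar = (0.98 + 1.229 + 0.766 + 2.88 + 0.369 + 3.024 + 3.184 + 2.207 + 2.606) / 9 = 1.9161111
sigma = R_bar / d2 = 1.9161111 / 2.326 = 0.82377949
Cp = (USL - LSL)/(6*sigma) = (104.1 - 91.7)/(6*0.82377949) = 2.5088
Cpu = (104.1 - 98.76)/(3*0.82377949) = 2.1608
Cpl = (98.76 - 91.7)/(3*0.82377949) = 2.8568
Cpk = min(Cpu, Cpl) = 2.1608

2.1608


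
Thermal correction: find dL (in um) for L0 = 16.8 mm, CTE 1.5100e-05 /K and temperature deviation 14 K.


dL = L * alpha * dT
= 16.8 * 1.5100e-05 * 14
= 0.0035515 mm
dL_um = 0.0035515 * 1000 = 3.5515 um

3.5515


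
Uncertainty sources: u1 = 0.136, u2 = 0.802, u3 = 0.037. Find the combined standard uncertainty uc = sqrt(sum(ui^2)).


uc = sqrt(0.136^2 + 0.802^2 + 0.037^2)
uc = sqrt(0.663069)
uc = 0.8143

0.8143


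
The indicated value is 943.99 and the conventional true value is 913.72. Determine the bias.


Systematic error = measured - true
= 943.99 - 913.72
= 30.2700

30.2700


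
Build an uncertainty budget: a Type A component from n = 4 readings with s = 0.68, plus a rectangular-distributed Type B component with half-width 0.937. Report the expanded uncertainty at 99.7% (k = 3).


u_A = s / sqrt(n) = 0.68 / sqrt(4) = 0.34
u_B = half_width / sqrt(3) = 0.937 / sqrt(3) = 0.5409772
uc = sqrt(u_A^2 + u_B^2) = sqrt(0.34^2 + 0.5409772^2) = 0.6389494
U = k * uc = 3 * 0.6389494
U = 1.9168

1.9168


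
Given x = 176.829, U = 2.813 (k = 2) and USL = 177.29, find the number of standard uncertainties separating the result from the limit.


u = U / k = 2.813 / 2 = 1.4065
margin = |USL - x| = |177.29 - 176.829| = 0.461
z = margin / u = 0.461 / 1.4065
z = 0.3278

0.3278


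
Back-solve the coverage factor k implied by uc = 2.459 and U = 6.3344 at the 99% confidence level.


k = U / uc
k = 6.3344 / 2.459
k = 2.576

2.576


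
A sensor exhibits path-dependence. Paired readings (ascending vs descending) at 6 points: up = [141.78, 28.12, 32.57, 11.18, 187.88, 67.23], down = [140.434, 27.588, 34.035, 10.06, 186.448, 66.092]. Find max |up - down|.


|141.78 - 140.434| = 1.3460
|28.12 - 27.588| = 0.5320
|32.57 - 34.035| = 1.4650
|11.18 - 10.06| = 1.1200
|187.88 - 186.448| = 1.4320
|67.23 - 66.092| = 1.1380
hysteresis = max(diffs) = 1.4650

1.4650


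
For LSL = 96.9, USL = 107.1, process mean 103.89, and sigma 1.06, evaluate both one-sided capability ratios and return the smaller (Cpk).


Cpu = (USL - mean) / (3*sigma) = (107.1 - 103.89) / (3*1.06) = 1.0094
Cpl = (mean - LSL) / (3*sigma) = (103.89 - 96.9) / (3*1.06) = 2.1981
Cpk = min(Cpu, Cpl) = 1.0094

1.0094


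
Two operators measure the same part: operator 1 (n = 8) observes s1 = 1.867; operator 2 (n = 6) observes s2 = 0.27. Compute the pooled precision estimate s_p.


s_p = sqrt(((n1-1)*s1^2 + (n2-1)*s2^2) / (n1+n2-2))
numerator = (8-1)*1.867^2 + (6-1)*0.27^2 = 24.399823 + 0.3645 = 24.764323
denominator = 8 + 6 - 2 = 12
s_p^2 = 24.764323 / 12 = 2.0636936
s_p = sqrt(2.0636936) = 1.4366

1.4366


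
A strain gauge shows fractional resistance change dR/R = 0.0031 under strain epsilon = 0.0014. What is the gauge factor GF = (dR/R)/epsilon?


GF = (dR/R) / epsilon
= 0.0031 / 0.0014
= 2.2143

2.2143


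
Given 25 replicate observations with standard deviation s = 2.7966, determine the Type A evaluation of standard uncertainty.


u_A = s / sqrt(n)
u_A = 2.7966 / sqrt(25)
u_A = 2.7966 / 5
u_A = 0.5593

0.5593


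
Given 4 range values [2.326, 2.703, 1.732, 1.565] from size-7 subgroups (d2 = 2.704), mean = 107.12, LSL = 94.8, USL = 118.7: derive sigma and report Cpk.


R_bar = (2.326 + 2.703 + 1.732 + 1.565) / 4 = 2.0815
sigma = R_bar / d2 = 2.0815 / 2.704 = 0.7697855
Cp = (USL - LSL)/(6*sigma) = (118.7 - 94.8)/(6*0.7697855) = 5.1746
Cpu = (118.7 - 107.12)/(3*0.7697855) = 5.0144
Cpl = (107.12 - 94.8)/(3*0.7697855) = 5.3348
Cpk = min(Cpu, Cpl) = 5.0144

5.0144


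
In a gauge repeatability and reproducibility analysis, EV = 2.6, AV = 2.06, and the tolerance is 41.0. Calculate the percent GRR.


GRR = sqrt(EV^2 + AV^2) = sqrt(2.6^2 + 2.06^2) = 3.3171675
%GRR = GRR / tol * 100 = 3.3171675 / 41.0 * 100
%GRR = 8.0907

8.0907


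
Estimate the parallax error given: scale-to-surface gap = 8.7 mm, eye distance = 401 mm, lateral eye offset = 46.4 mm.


error = h * offset / d
= 8.7 * 46.4 / 401
= 1.0067

1.0067


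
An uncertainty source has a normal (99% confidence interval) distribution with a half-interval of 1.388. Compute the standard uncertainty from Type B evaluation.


u_B = half_width / 2.576
u_B = 1.388 / 2.576
u_B = 0.5388

0.5388


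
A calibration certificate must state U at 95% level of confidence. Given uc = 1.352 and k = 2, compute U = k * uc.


U = k * uc
U = 2 * 1.352
U = 2.7040

2.7040


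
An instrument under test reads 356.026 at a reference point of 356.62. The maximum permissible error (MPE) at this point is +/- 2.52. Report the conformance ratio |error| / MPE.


e = indication - reference = 356.026 - 356.62 = -0.5940
|e| = 0.5940
ratio = |e| / MPE = 0.5940 / 2.52
ratio = 0.2357

0.2357


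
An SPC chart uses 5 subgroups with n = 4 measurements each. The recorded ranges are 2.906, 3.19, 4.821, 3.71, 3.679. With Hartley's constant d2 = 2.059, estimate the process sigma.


R_bar = (2.906 + 3.19 + 4.821 + 3.71 + 3.679) / 5
R_bar = 18.306 / 5 = 3.6612
sigma_hat = R_bar / d2 = 3.6612 / 2.059 = 1.7781

1.7781


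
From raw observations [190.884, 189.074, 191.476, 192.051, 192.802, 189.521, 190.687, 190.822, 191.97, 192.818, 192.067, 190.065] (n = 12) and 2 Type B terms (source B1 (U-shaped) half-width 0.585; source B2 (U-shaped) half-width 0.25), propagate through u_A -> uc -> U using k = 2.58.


mean = (190.884 + 189.074 + 191.476 + 192.051 + 192.802 + 189.521 + 190.687 + 190.822 + 191.97 + 192.818 + 192.067 + 190.065) / 12 = 191.1864167
s = sqrt(sum((x - mean)^2)/(n-1)) = 1.2232643
u_A = s / sqrt(n) = 1.2232643 / sqrt(12) = 0.35312599
u_B1 = 0.585 / sqrt(2) = 0.41365747
u_B2 = 0.25 / sqrt(2) = 0.1767767
uc = sqrt(0.35312599^2 + 0.41365747^2 + 0.1767767^2) = 0.57189201
U = k * uc = 2.58 * 0.57189201
U = 1.4755

1.4755


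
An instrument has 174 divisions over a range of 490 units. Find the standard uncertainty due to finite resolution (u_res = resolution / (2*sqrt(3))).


resolution = range / divisions
resolution = 490 / 174 = 2.816092
u_res = resolution / (2*sqrt(3))
u_res = 2.816092 / 3.4641016
u_res = 0.8129

0.8129


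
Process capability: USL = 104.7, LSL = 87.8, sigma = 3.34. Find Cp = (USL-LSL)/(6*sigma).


Cp = (USL - LSL) / (6 * sigma)
= (104.7 - 87.8) / (6 * 3.34)
= 16.9000 / 20.0400
= 0.8433

0.8433


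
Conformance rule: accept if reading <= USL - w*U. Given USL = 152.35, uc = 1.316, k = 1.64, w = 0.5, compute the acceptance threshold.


U = k * uc = 1.64 * 1.316 = 2.15824
guard band g = w * U = 0.5 * 2.15824 = 1.07912
AL = USL - g = 152.35 - 1.07912
AL = 151.2709

151.2709


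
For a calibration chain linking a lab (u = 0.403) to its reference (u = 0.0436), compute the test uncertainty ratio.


TUR = u_lab / u_ref
= 0.403 / 0.0436
= 9.2431

9.2431


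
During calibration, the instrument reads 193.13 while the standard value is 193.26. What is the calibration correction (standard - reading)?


Correction = standard - reading
= 193.26 - 193.13
= 0.1300

0.1300


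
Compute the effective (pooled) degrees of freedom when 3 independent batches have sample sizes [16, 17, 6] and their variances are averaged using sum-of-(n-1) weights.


nu = sum_i (n_i - 1)
nu = ((16 - 1) + (17 - 1) + (6 - 1))
nu = 15 + 16 + 5
nu = 36

36


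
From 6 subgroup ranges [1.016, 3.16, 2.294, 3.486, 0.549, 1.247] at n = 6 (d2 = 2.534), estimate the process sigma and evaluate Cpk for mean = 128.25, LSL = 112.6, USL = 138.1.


R_bar = (1.016 + 3.16 + 2.294 + 3.486 + 0.549 + 1.247) / 6 = 1.9586667
sigma = R_bar / d2 = 1.9586667 / 2.534 = 0.7729545
Cp = (USL - LSL)/(6*sigma) = (138.1 - 112.6)/(6*0.7729545) = 5.4984
Cpu = (138.1 - 128.25)/(3*0.7729545) = 4.2478
Cpl = (128.25 - 112.6)/(3*0.7729545) = 6.7490
Cpk = min(Cpu, Cpl) = 4.2478

4.2478


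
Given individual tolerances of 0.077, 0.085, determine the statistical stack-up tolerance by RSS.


RSS = sqrt(0.077^2 + 0.085^2)
= sqrt(0.013154)
= 0.1147

0.1147


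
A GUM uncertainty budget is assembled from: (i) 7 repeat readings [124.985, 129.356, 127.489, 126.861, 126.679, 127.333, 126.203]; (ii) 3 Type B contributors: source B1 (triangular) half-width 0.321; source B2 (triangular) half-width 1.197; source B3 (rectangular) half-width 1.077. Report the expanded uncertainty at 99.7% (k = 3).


mean = (124.985 + 129.356 + 127.489 + 126.861 + 126.679 + 127.333 + 126.203) / 7 = 126.9865714
s = sqrt(sum((x - mean)^2)/(n-1)) = 1.3364929
u_A = s / sqrt(n) = 1.3364929 / sqrt(7) = 0.50514683
u_B1 = 0.321 / sqrt(6) = 0.1310477
u_B2 = 1.197 / sqrt(6) = 0.4886732
u_B3 = 1.077 / sqrt(3) = 0.62180624
uc = sqrt(0.50514683^2 + 0.1310477^2 + 0.4886732^2 + 0.62180624^2) = 0.9475185
U = k * uc = 3 * 0.9475185
U = 2.8426

2.8426


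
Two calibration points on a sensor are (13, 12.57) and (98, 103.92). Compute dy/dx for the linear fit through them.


slope = (y2 - y1) / (x2 - x1)
= (103.92 - 12.57) / (98 - 13)
= 91.3500 / 85
= 1.0747

1.0747


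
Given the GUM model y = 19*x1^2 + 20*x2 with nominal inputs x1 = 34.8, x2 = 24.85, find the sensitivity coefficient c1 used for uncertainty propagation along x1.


y = 19*x1^2 + 20*x2
dy/dx1 = 2*19*x1
Evaluate at x1 = 34.8: c1 = 38 * 34.8
c1 = 1322.4000

1322.4000


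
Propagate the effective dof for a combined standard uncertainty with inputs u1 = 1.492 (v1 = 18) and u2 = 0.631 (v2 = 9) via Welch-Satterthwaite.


uc = sqrt(u1^2 + u2^2) = sqrt(1.492^2 + 0.631^2) = 1.619946
v_eff = uc^4 / (u1^4/v1 + u2^4/v2)
= 1.619946^4 / (1.492^4/18 + 0.631^4/9)
= 6.8865571 / 0.29291252
v_eff = 23.5106

23.5106


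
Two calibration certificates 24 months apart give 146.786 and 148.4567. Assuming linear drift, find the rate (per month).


rate = (v2 - v1) / months
= (148.4567 - 146.786) / 24
= 1.6707 / 24
= 0.0696

0.0696


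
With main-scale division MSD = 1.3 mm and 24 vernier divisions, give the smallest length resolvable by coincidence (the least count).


LC = MSD / n_div
= 1.3 / 24
= 0.0542

0.0542


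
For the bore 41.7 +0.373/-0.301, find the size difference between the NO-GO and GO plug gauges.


GO = nominal - lower_tol (smallest hole = maximum material condition)
GO = 41.7 - 0.301 = 41.399
NO-GO = nominal + upper_tol (largest hole = least material condition)
NO-GO = 41.7 + 0.373 = 42.073
spread = NO-GO - GO = 42.073 - 41.399 = 0.6740

0.6740


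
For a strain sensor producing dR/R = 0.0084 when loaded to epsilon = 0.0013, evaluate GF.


GF = (dR/R) / epsilon
= 0.0084 / 0.0013
= 6.4615

6.4615


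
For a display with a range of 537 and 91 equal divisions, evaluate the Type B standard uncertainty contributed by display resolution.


resolution = range / divisions
resolution = 537 / 91 = 5.9010989
u_res = resolution / (2*sqrt(3))
u_res = 5.9010989 / 3.4641016
u_res = 1.7035

1.7035
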